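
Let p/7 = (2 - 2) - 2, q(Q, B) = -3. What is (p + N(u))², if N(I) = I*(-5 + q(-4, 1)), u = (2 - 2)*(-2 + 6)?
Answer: 196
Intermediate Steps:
u = 0 (u = 0*4 = 0)
N(I) = -8*I (N(I) = I*(-5 - 3) = I*(-8) = -8*I)
p = -14 (p = 7*((2 - 2) - 2) = 7*(0 - 2) = 7*(-2) = -14)
(p + N(u))² = (-14 - 8*0)² = (-14 + 0)² = (-14)² = 196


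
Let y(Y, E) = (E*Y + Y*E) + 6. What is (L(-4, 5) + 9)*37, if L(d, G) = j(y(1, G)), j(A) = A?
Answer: 925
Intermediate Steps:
y(Y, E) = 6 + 2*E*Y (y(Y, E) = (E*Y + E*Y) + 6 = 2*E*Y + 6 = 6 + 2*E*Y)
L(d, G) = 6 + 2*G (L(d, G) = 6 + 2*G*1 = 6 + 2*G)
(L(-4, 5) + 9)*37 = ((6 + 2*5) + 9)*37 = ((6 + 10) + 9)*37 = (16 + 9)*37 = 25*37 = 925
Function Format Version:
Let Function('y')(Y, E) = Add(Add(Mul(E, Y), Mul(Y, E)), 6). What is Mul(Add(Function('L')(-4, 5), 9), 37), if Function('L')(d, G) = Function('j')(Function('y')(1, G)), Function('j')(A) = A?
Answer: 925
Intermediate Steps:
Function('y')(Y, E) = Add(6, Mul(2, E, Y)) (Function('y')(Y, E) = Add(Add(Mul(E, Y), Mul(E, Y)), 6) = Add(Mul(2, E, Y), 6) = Add(6, Mul(2, E, Y)))
Function('L')(d, G) = Add(6, Mul(2, G)) (Function('L')(d, G) = Add(6, Mul(2, G, 1)) = Add(6, Mul(2, G)))
Mul(Add(Function('L')(-4, 5), 9), 37) = Mul(Add(Add(6, Mul(2, 5)), 9), 37) = Mul(Add(Add(6, 10), 9), 37) = Mul(Add(16, 9), 37) = Mul(25, 37) = 925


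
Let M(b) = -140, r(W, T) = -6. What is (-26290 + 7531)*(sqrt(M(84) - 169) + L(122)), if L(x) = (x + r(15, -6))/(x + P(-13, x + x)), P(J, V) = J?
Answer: -2176044/109 - 18759*I*sqrt(309) ≈ -19964.0 - 3.2975e+5*I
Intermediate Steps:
L(x) = (-6 + x)/(-13 + x) (L(x) = (x - 6)/(x - 13) = (-6 + x)/(-13 + x))
(-26290 + 7531)*(sqrt(M(84) - 169) + L(122)) = (-26290 + 7531)*(sqrt(-140 - 169) + (-6 + 122)/(-13 + 122)) = -18759*(sqrt(-309) + 116/109) = -18759*(I*sqrt(309) + (1/109)*116) = -18759*(I*sqrt(309) + 116/109) = -18759*(116/109 + I*sqrt(309)) = -2176044/109 - 18759*I*sqrt(309)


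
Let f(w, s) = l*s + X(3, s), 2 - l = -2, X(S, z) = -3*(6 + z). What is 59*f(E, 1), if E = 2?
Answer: -1003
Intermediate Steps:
X(S, z) = -18 - 3*z
l = 4 (l = 2 - 1*(-2) = 2 + 2 = 4)
f(w, s) = -18 + s (f(w, s) = 4*s + (-18 - 3*s) = -18 + s)
59*f(E, 1) = 59*(-18 + 1) = 59*(-17) = -1003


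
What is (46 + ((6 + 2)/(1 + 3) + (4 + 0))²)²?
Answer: 6724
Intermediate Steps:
(46 + ((6 + 2)/(1 + 3) + (4 + 0))²)² = (46 + (8/4 + 4)²)² = (46 + (8*(¼) + 4)²)² = (46 + (2 + 4)²)² = (46 + 6²)² = (46 + 36)² = 82² = 6724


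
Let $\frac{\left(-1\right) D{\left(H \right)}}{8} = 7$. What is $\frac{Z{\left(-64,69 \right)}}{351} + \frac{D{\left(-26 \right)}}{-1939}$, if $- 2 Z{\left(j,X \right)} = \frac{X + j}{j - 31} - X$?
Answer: $\frac{235064}{1847313} \approx 0.12725$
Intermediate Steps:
$D{\left(H \right)} = -56$ ($D{\left(H \right)} = \left(-8\right) 7 = -56$)
$Z{\left(j,X \right)} = \frac{X}{2} - \frac{X + j}{2 \left(-31 + j\right)}$ ($Z{\left(j,X \right)} = - \frac{\frac{X + j}{j - 31} - X}{2} = - \frac{\frac{X + j}{-31 + j} - X}{2} = - \frac{- X + \frac{X + j}{-31 + j}}{2} = \frac{X}{2} - \frac{X + j}{2 \left(-31 + j\right)}$)
$\frac{Z{\left(-64,69 \right)}}{351} + \frac{D{\left(-26 \right)}}{-1939} = \frac{\frac{1}{2} \frac{1}{-31 - 64} \left(\left(-1\right) \left(-64\right) - 2208 + 69 \left(-64\right)\right)}{351} - \frac{56}{-1939} = \frac{64 - 2208 - 4416}{2 \left(-95\right)} \frac{1}{351} - - \frac{8}{277} = \frac{1}{2} \left(- \frac{1}{95}\right) \left(-6560\right) \frac{1}{351} + \frac{8}{277} = \frac{656}{19} \cdot \frac{1}{351} + \frac{8}{277} = \frac{656}{6669} + \frac{8}{277} = \frac{235064}{1847313}$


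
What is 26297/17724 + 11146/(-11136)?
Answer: 3970487/8223936 ≈ 0.48280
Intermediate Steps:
26297/17724 + 11146/(-11136) = 26297*(1/17724) + 11146*(-1/11136) = 26297/17724 - 5573/5568 = 3970487/8223936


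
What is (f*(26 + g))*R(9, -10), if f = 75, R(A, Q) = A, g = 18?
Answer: 29700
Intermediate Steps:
(f*(26 + g))*R(9, -10) = (75*(26 + 18))*9 = (75*44)*9 = 3300*9 = 29700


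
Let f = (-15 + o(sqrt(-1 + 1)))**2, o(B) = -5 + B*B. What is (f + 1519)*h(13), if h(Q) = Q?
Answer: 24947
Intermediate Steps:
o(B) = -5 + B**2
f = 400 (f = (-15 + (-5 + (sqrt(-1 + 1))**2))**2 = (-15 + (-5 + (sqrt(0))**2))**2 = (-15 + (-5 + 0**2))**2 = (-15 + (-5 + 0))**2 = (-15 - 5)**2 = (-20)**2 = 400)
(f + 1519)*h(13) = (400 + 1519)*13 = 1919*13 = 24947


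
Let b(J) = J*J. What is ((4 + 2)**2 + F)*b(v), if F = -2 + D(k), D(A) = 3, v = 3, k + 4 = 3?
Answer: 333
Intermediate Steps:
k = -1 (k = -4 + 3 = -1)
b(J) = J**2
F = 1 (F = -2 + 3 = 1)
((4 + 2)**2 + F)*b(v) = ((4 + 2)**2 + 1)*3**2 = (6**2 + 1)*9 = (36 + 1)*9 = 37*9 = 333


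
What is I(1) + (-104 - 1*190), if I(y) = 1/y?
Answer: -293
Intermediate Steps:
I(y) = 1/y
I(1) + (-104 - 1*190) = 1/1 + (-104 - 1*190) = 1 + (-104 - 190) = 1 - 294 = -293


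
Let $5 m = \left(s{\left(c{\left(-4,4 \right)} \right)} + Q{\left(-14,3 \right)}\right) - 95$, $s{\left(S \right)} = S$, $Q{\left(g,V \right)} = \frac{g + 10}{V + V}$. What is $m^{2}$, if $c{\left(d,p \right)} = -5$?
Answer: $\frac{91204}{225} \approx 405.35$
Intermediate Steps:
$Q{\left(g,V \right)} = \frac{10 + g}{2 V}$
$m = - \frac{302}{15}$ ($m = \frac{\left(-5 + \frac{10 - 14}{2 \cdot 3}\right) - 95}{5} = \frac{\left(-5 + \frac{1}{2} \cdot \frac{1}{3} \left(-4\right)\right) - 95}{5} = \frac{\left(-5 - \frac{2}{3}\right) - 95}{5} = \frac{- \frac{17}{3} - 95}{5} = \frac{1}{5} \left(- \frac{302}{3}\right) = - \frac{302}{15} \approx -20.133$)
$m^{2} = \left(- \frac{302}{15}\right)^{2} = \frac{91204}{225}$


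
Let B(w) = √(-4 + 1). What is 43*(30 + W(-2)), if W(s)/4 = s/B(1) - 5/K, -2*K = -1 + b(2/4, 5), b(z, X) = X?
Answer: 1720 + 344*I*√3/3 ≈ 1720.0 + 198.61*I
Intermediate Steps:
K = -2 (K = -(-1 + 5)/2 = -½*4 = -2)
B(w) = I*√3 (B(w) = √(-3) = I*√3)
W(s) = 10 - 4*I*s*√3/3 (W(s) = 4*(s/((I*√3)) - 5/(-2)) = 4*(s*(-I*√3/3) - 5*(-½)) = 4*(-I*s*√3/3 + 5/2) = 4*(5/2 - I*s*√3/3) = 10 - 4*I*s*√3/3)
43*(30 + W(-2)) = 43*(30 + (10 - 4/3*I*(-2)*√3)) = 43*(30 + (10 + 8*I*√3/3)) = 43*(40 + 8*I*√3/3) = 1720 + 344*I*√3/3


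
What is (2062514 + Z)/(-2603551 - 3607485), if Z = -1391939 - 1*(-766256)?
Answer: -1436831/6211036 ≈ -0.23134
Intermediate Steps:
Z = -625683 (Z = -1391939 + 766256 = -625683)
(2062514 + Z)/(-2603551 - 3607485) = (2062514 - 625683)/(-2603551 - 3607485) = 1436831/(-6211036) = 1436831*(-1/6211036) = -1436831/6211036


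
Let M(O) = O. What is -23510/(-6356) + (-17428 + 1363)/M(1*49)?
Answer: -1030175/3178 ≈ -324.16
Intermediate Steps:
-23510/(-6356) + (-17428 + 1363)/M(1*49) = -23510/(-6356) + (-17428 + 1363)/((1*49)) = -23510*(-1/6356) - 16065/49 = 11755/3178 - 16065*1/49 = 11755/3178 - 2295/7 = -1030175/3178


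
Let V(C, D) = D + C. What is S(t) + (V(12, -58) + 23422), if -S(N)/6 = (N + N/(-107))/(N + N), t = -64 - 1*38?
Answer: 2500914/107 ≈ 23373.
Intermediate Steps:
V(C, D) = C + D
t = -102 (t = -64 - 38 = -102)
S(N) = -318/107 (S(N) = -6*(N + N/(-107))/(N + N) = -6*(N + N*(-1/107))/(2*N) = -6*(N - N/107)*1/(2*N) = -6*106*N/107*1/(2*N) = -6*53/107 = -318/107)
S(t) + (V(12, -58) + 23422) = -318/107 + ((12 - 58) + 23422) = -318/107 + (-46 + 23422) = -318/107 + 23376 = 2500914/107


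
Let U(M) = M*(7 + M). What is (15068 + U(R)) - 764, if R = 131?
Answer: 32382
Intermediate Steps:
(15068 + U(R)) - 764 = (15068 + 131*(7 + 131)) - 764 = (15068 + 131*138) - 764 = (15068 + 18078) - 764 = 33146 - 764 = 32382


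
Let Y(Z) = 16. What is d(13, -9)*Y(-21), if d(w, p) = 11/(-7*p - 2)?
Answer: 176/61 ≈ 2.8852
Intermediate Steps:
d(w, p) = 11/(-2 - 7*p)
d(13, -9)*Y(-21) = -11/(2 + 7*(-9))*16 = -11/(2 - 63)*16 = -11/(-61)*16 = -11*(-1/61)*16 = (11/61)*16 = 176/61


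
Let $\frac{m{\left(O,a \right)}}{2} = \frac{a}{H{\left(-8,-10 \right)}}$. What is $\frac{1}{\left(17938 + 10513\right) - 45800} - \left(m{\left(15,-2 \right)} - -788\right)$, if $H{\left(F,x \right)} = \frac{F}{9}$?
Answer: $- \frac{27498167}{34698} \approx -792.5$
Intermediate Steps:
$H{\left(F,x \right)} = \frac{F}{9}$ ($H{\left(F,x \right)} = F \frac{1}{9} = \frac{F}{9}$)
$m{\left(O,a \right)} = - \frac{9 a}{4}$ ($m{\left(O,a \right)} = 2 \frac{a}{\frac{1}{9} \left(-8\right)} = 2 \frac{a}{- \frac{8}{9}} = 2 a \left(- \frac{9}{8}\right) = 2 \left(- \frac{9 a}{8}\right) = - \frac{9 a}{4}$)
$\frac{1}{\left(17938 + 10513\right) - 45800} - \left(m{\left(15,-2 \right)} - -788\right) = \frac{1}{\left(17938 + 10513\right) - 45800} - \left(\left(- \frac{9}{4}\right) \left(-2\right) - -788\right) = \frac{1}{28451 - 45800} - \left(\frac{9}{2} + 788\right) = \frac{1}{-17349} - \frac{1585}{2} = - \frac{1}{17349} - \frac{1585}{2} = - \frac{27498167}{34698}$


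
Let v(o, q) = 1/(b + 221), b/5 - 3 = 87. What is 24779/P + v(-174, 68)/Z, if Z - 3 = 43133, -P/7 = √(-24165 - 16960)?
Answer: 1/28944256 + 24779*I*√1645/57575 ≈ 3.4549e-8 + 17.456*I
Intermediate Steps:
P = -35*I*√1645 (P = -7*√(-24165 - 16960) = -35*I*√1645 ≈ -1419.6*I)
b = 450 (b = 15 + 5*87 = 15 + 435 = 450)
Z = 43136 (Z = 3 + 43133 = 43136)
v(o, q) = 1/671 (v(o, q) = 1/(450 + 221) = 1/671)
24779/P + v(-174, 68)/Z = 24779/((-35*I*√1645)) + (1/671)/43136 = 24779*(I*√1645/57575) + (1/671)*(1/43136) = 24779*I*√1645/57575 + 1/28944256 = 1/28944256 + 24779*I*√1645/57575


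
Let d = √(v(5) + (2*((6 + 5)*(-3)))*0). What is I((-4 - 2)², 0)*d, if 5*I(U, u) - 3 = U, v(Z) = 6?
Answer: 39*√6/5 ≈ 19.106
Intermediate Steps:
I(U, u) = ⅗ + U/5
d = √6 (d = √(6 + (2*((6 + 5)*(-3)))*0) = √(6 + (2*(11*(-3)))*0) = √(6 + (2*(-33))*0) = √(6 - 66*0) = √(6 + 0) = √6 ≈ 2.4495)
I((-4 - 2)², 0)*d = (⅗ + (-4 - 2)²/5)*√6 = (⅗ + (⅕)*(-6)²)*√6 = (⅗ + (⅕)*36)*√6 = (⅗ + 36/5)*√6 = 39*√6/5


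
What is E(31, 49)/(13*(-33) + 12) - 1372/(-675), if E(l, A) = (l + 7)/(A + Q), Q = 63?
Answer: 10675373/5254200 ≈ 2.0318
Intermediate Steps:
E(l, A) = (7 + l)/(63 + A) (E(l, A) = (l + 7)/(A + 63) = (7 + l)/(63 + A))
E(31, 49)/(13*(-33) + 12) - 1372/(-675) = ((7 + 31)/(63 + 49))/(13*(-33) + 12) - 1372/(-675) = (38/112)/(-429 + 12) - 1372*(-1/675) = ((1/112)*38)/(-417) + 1372/675 = (19/56)*(-1/417) + 1372/675 = -19/23352 + 1372/675 = 10675373/5254200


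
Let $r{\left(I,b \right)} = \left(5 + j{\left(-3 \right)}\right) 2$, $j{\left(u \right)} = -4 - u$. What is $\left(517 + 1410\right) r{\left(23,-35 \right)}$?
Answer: $15416$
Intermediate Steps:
$r{\left(I,b \right)} = 8$ ($r{\left(I,b \right)} = \left(5 - 1\right) 2 = 4 \cdot 2 = 8$)
$\left(517 + 1410\right) r{\left(23,-35 \right)} = \left(517 + 1410\right) 8 = 1927 \cdot 8 = 15416$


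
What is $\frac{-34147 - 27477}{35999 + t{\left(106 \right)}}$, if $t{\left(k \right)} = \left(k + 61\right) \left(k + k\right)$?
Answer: $- \frac{61624}{71403} \approx -0.86304$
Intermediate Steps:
$t{\left(k \right)} = 2 k \left(61 + k\right)$ ($t{\left(k \right)} = \left(61 + k\right) 2 k = 2 k \left(61 + k\right)$)
$\frac{-34147 - 27477}{35999 + t{\left(106 \right)}} = \frac{-34147 - 27477}{35999 + 2 \cdot 106 \left(61 + 106\right)} = \frac{-34147 - 27477}{35999 + 2 \cdot 106 \cdot 167} = - \frac{61624}{35999 + 35404} = - \frac{61624}{71403}$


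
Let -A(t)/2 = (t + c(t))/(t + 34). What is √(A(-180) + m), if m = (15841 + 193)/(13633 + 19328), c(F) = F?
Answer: I*√25734956476134/2406153 ≈ 2.1083*I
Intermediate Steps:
A(t) = -4*t/(34 + t) (A(t) = -2*(t + t)/(t + 34) = -2*2*t/(34 + t) = -4*t/(34 + t))
m = 16034/32961 ≈ 0.48645
√(A(-180) + m) = √(-4*(-180)/(34 - 180) + 16034/32961) = √(-4*(-180)/(-146) + 16034/32961) = √(-4*(-180)*(-1/146) + 16034/32961) = √(-360/73 + 16034/32961) = √(-10695478/2406153) = I*√25734956476134/2406153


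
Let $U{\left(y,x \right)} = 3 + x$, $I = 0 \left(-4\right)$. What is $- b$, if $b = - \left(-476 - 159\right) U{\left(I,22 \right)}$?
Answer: $-15875$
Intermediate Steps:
$I = 0$
$b = 15875$ ($b = - \left(-476 - 159\right) \left(3 + 22\right) = - \left(-635\right) 25 = \left(-1\right) \left(-15875\right) = 15875$)
$- b = \left(-1\right) 15875 = -15875$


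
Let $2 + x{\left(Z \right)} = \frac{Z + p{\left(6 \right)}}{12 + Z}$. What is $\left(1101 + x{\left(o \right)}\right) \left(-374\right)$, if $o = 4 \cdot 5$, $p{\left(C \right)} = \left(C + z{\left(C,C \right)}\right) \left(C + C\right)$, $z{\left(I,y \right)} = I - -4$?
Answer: $- \frac{1654015}{4} \approx -4.135 \cdot 10^{5}$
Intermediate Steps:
$z{\left(I,y \right)} = 4 + I$ ($z{\left(I,y \right)} = I + 4 = 4 + I$)
$p{\left(C \right)} = 2 C \left(4 + 2 C\right)$ ($p{\left(C \right)} = \left(C + \left(4 + C\right)\right) \left(C + C\right) = \left(4 + 2 C\right) 2 C = 2 C \left(4 + 2 C\right)$)
$o = 20$
$x{\left(Z \right)} = -2 + \frac{192 + Z}{12 + Z}$ ($x{\left(Z \right)} = -2 + \frac{Z + 4 \cdot 6 \left(2 + 6\right)}{12 + Z} = -2 + \frac{Z + 4 \cdot 6 \cdot 8}{12 + Z} = -2 + \frac{Z + 192}{12 + Z} = -2 + \frac{192 + Z}{12 + Z}$)
$\left(1101 + x{\left(o \right)}\right) \left(-374\right) = \left(1101 + \frac{168 - 20}{12 + 20}\right) \left(-374\right) = \left(1101 + \frac{168 - 20}{32}\right) \left(-374\right) = \left(1101 + \frac{1}{32} \cdot 148\right) \left(-374\right) = \left(1101 + \frac{37}{8}\right) \left(-374\right) = \frac{8845}{8} \left(-374\right) = - \frac{1654015}{4}$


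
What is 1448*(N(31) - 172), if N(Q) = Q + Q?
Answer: -159280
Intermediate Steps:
N(Q) = 2*Q
1448*(N(31) - 172) = 1448*(2*31 - 172) = 1448*(62 - 172) = 1448*(-110) = -159280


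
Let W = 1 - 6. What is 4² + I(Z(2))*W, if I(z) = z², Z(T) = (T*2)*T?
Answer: -304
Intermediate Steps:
Z(T) = 2*T² (Z(T) = (2*T)*T = 2*T²)
W = -5
4² + I(Z(2))*W = 4² + (2*2²)²*(-5) = 16 + (2*4)²*(-5) = 16 + 8²*(-5) = 16 + 64*(-5) = 16 - 320 = -304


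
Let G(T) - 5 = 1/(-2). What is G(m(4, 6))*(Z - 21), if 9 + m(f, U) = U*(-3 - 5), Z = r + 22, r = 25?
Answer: 117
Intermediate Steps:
Z = 47 (Z = 25 + 22 = 47)
m(f, U) = -9 - 8*U (m(f, U) = -9 + U*(-3 - 5) = -9 + U*(-8) = -9 - 8*U)
G(T) = 9/2 (G(T) = 5 + 1/(-2) = 5 - 1/2 = 9/2)
G(m(4, 6))*(Z - 21) = 9*(47 - 21)/2 = (9/2)*26 = 117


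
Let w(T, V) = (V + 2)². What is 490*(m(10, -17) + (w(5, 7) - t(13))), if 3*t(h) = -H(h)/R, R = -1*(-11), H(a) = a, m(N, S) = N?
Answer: 1477840/33 ≈ 44783.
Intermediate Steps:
R = 11
w(T, V) = (2 + V)²
t(h) = -h/33 (t(h) = (-h/11)/3 = -h/33)
490*(m(10, -17) + (w(5, 7) - t(13))) = 490*(10 + ((2 + 7)² - (-1)*13/33)) = 490*(10 + (9² - 1*(-13/33))) = 490*(10 + (81 + 13/33)) = 490*(10 + 2686/33) = 490*(3016/33) = 1477840/33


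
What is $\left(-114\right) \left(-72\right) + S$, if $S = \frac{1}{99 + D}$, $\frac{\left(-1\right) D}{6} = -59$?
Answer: $\frac{3718225}{453} \approx 8208.0$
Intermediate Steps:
$D = 354$ ($D = \left(-6\right) \left(-59\right) = 354$)
$S = \frac{1}{453}$ ($S = \frac{1}{99 + 354} = \frac{1}{453} \approx 0.0022075$)
$\left(-114\right) \left(-72\right) + S = \left(-114\right) \left(-72\right) + \frac{1}{453} = 8208 + \frac{1}{453} = \frac{3718225}{453}$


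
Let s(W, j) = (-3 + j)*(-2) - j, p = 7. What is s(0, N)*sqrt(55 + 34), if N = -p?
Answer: 27*sqrt(89) ≈ 254.72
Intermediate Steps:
N = -7 (N = -1*7 = -7)
s(W, j) = 6 - 3*j (s(W, j) = (6 - 2*j) - j = 6 - 3*j)
s(0, N)*sqrt(55 + 34) = (6 - 3*(-7))*sqrt(55 + 34) = (6 + 21)*sqrt(89) = 27*sqrt(89)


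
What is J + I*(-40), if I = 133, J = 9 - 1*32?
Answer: -5343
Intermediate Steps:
J = -23 (J = 9 - 32 = -23)
J + I*(-40) = -23 + 133*(-40) = -23 - 5320 = -5343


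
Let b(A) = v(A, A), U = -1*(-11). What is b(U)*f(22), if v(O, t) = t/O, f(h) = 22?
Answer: 22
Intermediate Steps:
U = 11
b(A) = 1 (b(A) = A/A = 1)
b(U)*f(22) = 1*22 = 22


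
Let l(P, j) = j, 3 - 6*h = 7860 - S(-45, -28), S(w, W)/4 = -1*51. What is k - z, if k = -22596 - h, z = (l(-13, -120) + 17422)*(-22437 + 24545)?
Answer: -72987737/2 ≈ -3.6494e+7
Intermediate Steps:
S(w, W) = -204 (S(w, W) = 4*(-1*51) = 4*(-51) = -204)
h = -2687/2 (h = ½ - (7860 - 1*(-204))/6 = ½ - (7860 + 204)/6 = ½ - ⅙*8064 = ½ - 1344 = -2687/2 ≈ -1343.5)
z = 36472616 (z = (-120 + 17422)*(-22437 + 24545) = 17302*2108 = 36472616)
k = -42505/2 (k = -22596 - 1*(-2687/2) = -22596 + 2687/2 = -42505/2 ≈ -21253.)
k - z = -42505/2 - 1*36472616 = -42505/2 - 36472616 = -72987737/2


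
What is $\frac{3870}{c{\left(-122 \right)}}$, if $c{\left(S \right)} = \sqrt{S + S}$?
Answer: $- \frac{1935 i \sqrt{61}}{61} \approx - 247.75 i$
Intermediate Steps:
$c{\left(S \right)} = \sqrt{2} \sqrt{S}$ ($c{\left(S \right)} = \sqrt{2 S} = \sqrt{2} \sqrt{S}$)
$\frac{3870}{c{\left(-122 \right)}} = \frac{3870}{\sqrt{2} \sqrt{-122}} = \frac{3870}{\sqrt{2} i \sqrt{122}} = \frac{3870}{2 i \sqrt{61}} = 3870 \left(- \frac{i \sqrt{61}}{122}\right) = - \frac{1935 i \sqrt{61}}{61}$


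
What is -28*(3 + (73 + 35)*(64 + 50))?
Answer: -344820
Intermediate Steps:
-28*(3 + (73 + 35)*(64 + 50)) = -28*(3 + 108*114) = -28*(3 + 12312) = -28*12315 = -344820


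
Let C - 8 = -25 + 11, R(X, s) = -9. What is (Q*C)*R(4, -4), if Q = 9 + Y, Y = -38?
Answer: -1566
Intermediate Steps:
C = -6 (C = 8 + (-25 + 11) = 8 - 14 = -6)
Q = -29 (Q = 9 - 38 = -29)
(Q*C)*R(4, -4) = -29*(-6)*(-9) = 174*(-9) = -1566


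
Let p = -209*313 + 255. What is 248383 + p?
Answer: 183221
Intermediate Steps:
p = -65162 (p = -65417 + 255 = -65162)
248383 + p = 248383 - 65162 = 183221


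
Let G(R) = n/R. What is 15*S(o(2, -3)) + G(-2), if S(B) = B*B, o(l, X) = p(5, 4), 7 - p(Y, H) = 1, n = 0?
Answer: 540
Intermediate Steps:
p(Y, H) = 6 (p(Y, H) = 7 - 1*1 = 7 - 1 = 6)
G(R) = 0 (G(R) = 0/R = 0)
o(l, X) = 6
S(B) = B**2
15*S(o(2, -3)) + G(-2) = 15*6**2 + 0 = 15*36 + 0 = 540 + 0 = 540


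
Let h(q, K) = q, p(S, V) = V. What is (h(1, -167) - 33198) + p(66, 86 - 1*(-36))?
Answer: -33075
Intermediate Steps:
(h(1, -167) - 33198) + p(66, 86 - 1*(-36)) = (1 - 33198) + (86 - 1*(-36)) = -33197 + (86 + 36) = -33197 + 122 = -33075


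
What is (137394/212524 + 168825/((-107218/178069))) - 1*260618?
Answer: -1540941665606773/2848299779 ≈ -5.4100e+5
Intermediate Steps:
(137394/212524 + 168825/((-107218/178069))) - 1*260618 = (137394*(1/212524) + 168825/((-107218*1/178069))) - 260618 = (68697/106262 + 168825/(-107218/178069)) - 260618 = (68697/106262 + 168825*(-178069/107218)) - 260618 = (68697/106262 - 30062498925/107218) - 260618 = -798623473803351/2848299779 - 260618 = -1540941665606773/2848299779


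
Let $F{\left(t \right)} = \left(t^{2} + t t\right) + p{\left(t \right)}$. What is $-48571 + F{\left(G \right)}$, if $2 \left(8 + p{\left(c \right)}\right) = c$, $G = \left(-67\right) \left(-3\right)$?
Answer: $\frac{64647}{2} \approx 32324.0$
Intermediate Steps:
$G = 201$
$p{\left(c \right)} = -8 + \frac{c}{2}$
$F{\left(t \right)} = -8 + \frac{t}{2} + 2 t^{2}$ ($F{\left(t \right)} = \left(t^{2} + t t\right) + \left(-8 + \frac{t}{2}\right) = \left(t^{2} + t^{2}\right) + \left(-8 + \frac{t}{2}\right) = 2 t^{2} + \left(-8 + \frac{t}{2}\right) = -8 + \frac{t}{2} + 2 t^{2}$)
$-48571 + F{\left(G \right)} = -48571 + \left(-8 + \frac{1}{2} \cdot 201 + 2 \cdot 201^{2}\right) = -48571 + \left(-8 + \frac{201}{2} + 2 \cdot 40401\right) = -48571 + \left(-8 + \frac{201}{2} + 80802\right) = -48571 + \frac{161789}{2} = \frac{64647}{2}$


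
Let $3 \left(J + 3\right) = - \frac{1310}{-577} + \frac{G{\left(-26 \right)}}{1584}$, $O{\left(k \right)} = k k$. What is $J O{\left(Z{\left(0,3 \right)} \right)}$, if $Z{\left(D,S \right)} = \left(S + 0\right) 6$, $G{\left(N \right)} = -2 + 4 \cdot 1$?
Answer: $- \frac{9224277}{12694} \approx -726.66$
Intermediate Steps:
$G{\left(N \right)} = 2$ ($G{\left(N \right)} = -2 + 4 = 2$)
$Z{\left(D,S \right)} = 6 S$ ($Z{\left(D,S \right)} = S 6 = 6 S$)
$O{\left(k \right)} = k^{2}$
$J = - \frac{3074759}{1370952}$ ($J = -3 + \frac{- \frac{1310}{-577} + \frac{2}{1584}}{3} = -3 + \frac{\left(-1310\right) \left(- \frac{1}{577}\right) + 2 \cdot \frac{1}{1584}}{3} = -3 + \frac{\frac{1310}{577} + \frac{1}{792}}{3} = -3 + \frac{1}{3} \cdot \frac{1038097}{456984} = -3 + \frac{1038097}{1370952} = - \frac{3074759}{1370952} \approx -2.2428$)
$J O{\left(Z{\left(0,3 \right)} \right)} = - \frac{3074759 \left(6 \cdot 3\right)^{2}}{1370952} = - \frac{3074759 \cdot 18^{2}}{1370952} = \left(- \frac{3074759}{1370952}\right) 324 = - \frac{9224277}{12694}$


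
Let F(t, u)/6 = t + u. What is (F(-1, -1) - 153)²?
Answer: 27225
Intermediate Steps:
F(t, u) = 6*t + 6*u (F(t, u) = 6*(t + u) = 6*t + 6*u)
(F(-1, -1) - 153)² = ((6*(-1) + 6*(-1)) - 153)² = ((-6 - 6) - 153)² = (-12 - 153)² = (-165)² = 27225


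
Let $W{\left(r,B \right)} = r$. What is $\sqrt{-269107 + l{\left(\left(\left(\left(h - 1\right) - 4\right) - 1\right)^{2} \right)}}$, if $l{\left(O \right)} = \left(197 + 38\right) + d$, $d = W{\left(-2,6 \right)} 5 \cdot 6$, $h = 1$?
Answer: $2 i \sqrt{67233} \approx 518.59 i$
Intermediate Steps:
$d = -60$ ($d = \left(-2\right) 5 \cdot 6 = \left(-10\right) 6 = -60$)
$l{\left(O \right)} = 175$ ($l{\left(O \right)} = \left(197 + 38\right) - 60 = 235 - 60 = 175$)
$\sqrt{-269107 + l{\left(\left(\left(\left(h - 1\right) - 4\right) - 1\right)^{2} \right)}} = \sqrt{-269107 + 175} = \sqrt{-268932} = 2 i \sqrt{67233}$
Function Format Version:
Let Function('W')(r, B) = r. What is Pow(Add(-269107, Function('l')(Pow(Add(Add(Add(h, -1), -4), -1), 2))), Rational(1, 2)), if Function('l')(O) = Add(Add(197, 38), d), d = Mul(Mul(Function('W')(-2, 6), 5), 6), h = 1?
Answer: Mul(2, I, Pow(67233, Rational(1, 2))) ≈ Mul(518.59, I)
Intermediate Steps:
d = -60 (d = Mul(Mul(-2, 5), 6) = Mul(-10, 6) = -60)
Function('l')(O) = 175 (Function('l')(O) = Add(Add(197, 38), -60) = Add(235, -60) = 175)
Pow(Add(-269107, Function('l')(Pow(Add(Add(Add(h, -1), -4), -1), 2))), Rational(1, 2)) = Pow(Add(-269107, 175), Rational(1, 2)) = Pow(-268932, Rational(1, 2)) = Mul(2, I, Pow(67233, Rational(1, 2)))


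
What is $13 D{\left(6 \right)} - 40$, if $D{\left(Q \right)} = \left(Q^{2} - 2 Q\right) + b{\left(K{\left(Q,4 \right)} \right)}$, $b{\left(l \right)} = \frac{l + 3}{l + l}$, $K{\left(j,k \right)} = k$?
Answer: $\frac{2267}{8} \approx 283.38$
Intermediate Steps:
$b{\left(l \right)} = \frac{3 + l}{2 l}$
$D{\left(Q \right)} = \frac{7}{8} + Q^{2} - 2 Q$ ($D{\left(Q \right)} = \left(Q^{2} - 2 Q\right) + \frac{3 + 4}{2 \cdot 4} = \left(Q^{2} - 2 Q\right) + \frac{1}{2} \cdot \frac{1}{4} \cdot 7 = \left(Q^{2} - 2 Q\right) + \frac{7}{8} = \frac{7}{8} + Q^{2} - 2 Q$)
$13 D{\left(6 \right)} - 40 = 13 \left(\frac{7}{8} + 6^{2} - 12\right) - 40 = 13 \left(\frac{7}{8} + 36 - 12\right) - 40 = 13 \cdot \frac{199}{8} - 40 = \frac{2587}{8} - 40 = \frac{2267}{8}$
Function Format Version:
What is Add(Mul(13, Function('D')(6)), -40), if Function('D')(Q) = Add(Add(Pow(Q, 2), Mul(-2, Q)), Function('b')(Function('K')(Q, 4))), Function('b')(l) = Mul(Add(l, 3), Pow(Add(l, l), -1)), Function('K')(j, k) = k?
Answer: Rational(2267, 8) ≈ 283.38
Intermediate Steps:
Function('b')(l) = Mul(Rational(1, 2), Pow(l, -1), Add(3, l)) (Function('b')(l) = Mul(Add(3, l), Pow(Mul(2, l), -1)) = Mul(Add(3, l), Mul(Rational(1, 2), Pow(l, -1))) = Mul(Rational(1, 2), Pow(l, -1), Add(3, l)))
Function('D')(Q) = Add(Rational(7, 8), Pow(Q, 2), Mul(-2, Q)) (Function('D')(Q) = Add(Add(Pow(Q, 2), Mul(-2, Q)), Mul(Rational(1, 2), Pow(4, -1), Add(3, 4))) = Add(Add(Pow(Q, 2), Mul(-2, Q)), Mul(Rational(1, 2), Rational(1, 4), 7)) = Add(Add(Pow(Q, 2), Mul(-2, Q)), Rational(7, 8)) = Add(Rational(7, 8), Pow(Q, 2), Mul(-2, Q)))
Add(Mul(13, Function('D')(6)), -40) = Add(Mul(13, Add(Rational(7, 8), Pow(6, 2), Mul(-2, 6))), -40) = Add(Mul(13, Add(Rational(7, 8), 36, -12)), -40) = Add(Mul(13, Rational(199, 8)), -40) = Add(Rational(2587, 8), -40) = Rational(2267, 8)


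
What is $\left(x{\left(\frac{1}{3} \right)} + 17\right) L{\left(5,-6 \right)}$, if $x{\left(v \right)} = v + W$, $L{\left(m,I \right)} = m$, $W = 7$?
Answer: $\frac{365}{3} \approx 121.67$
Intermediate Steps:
$x{\left(v \right)} = 7 + v$ ($x{\left(v \right)} = v + 7 = 7 + v$)
$\left(x{\left(\frac{1}{3} \right)} + 17\right) L{\left(5,-6 \right)} = \left(\left(7 + \frac{1}{3}\right) + 17\right) 5 = \left(\frac{22}{3} + 17\right) 5 = \frac{73}{3} \cdot 5 = \frac{365}{3}$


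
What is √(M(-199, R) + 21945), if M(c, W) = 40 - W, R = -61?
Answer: √22046 ≈ 148.48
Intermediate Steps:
√(M(-199, R) + 21945) = √((40 - 1*(-61)) + 21945) = √((40 + 61) + 21945) = √(101 + 21945) = √22046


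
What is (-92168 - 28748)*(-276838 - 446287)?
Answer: 87437382500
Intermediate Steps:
(-92168 - 28748)*(-276838 - 446287) = -120916*(-723125) = 87437382500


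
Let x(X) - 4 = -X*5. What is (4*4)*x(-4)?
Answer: 384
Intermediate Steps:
x(X) = 4 - 5*X (x(X) = 4 - X*5 = 4 - 5*X)
(4*4)*x(-4) = (4*4)*(4 - 5*(-4)) = 16*(4 + 20) = 16*24 = 384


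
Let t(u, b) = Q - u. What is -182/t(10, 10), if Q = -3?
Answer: 14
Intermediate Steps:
t(u, b) = -3 - u
-182/t(10, 10) = -182/(-3 - 1*10) = -182/(-3 - 10) = -182/(-13) = -1/13*(-182) = 14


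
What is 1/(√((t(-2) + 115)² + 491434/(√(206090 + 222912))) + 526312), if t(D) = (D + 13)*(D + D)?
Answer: 1/(526312 + √(5041 + 245717*√429002/214501)) ≈ 1.8997e-6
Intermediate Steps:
t(D) = 2*D*(13 + D) (t(D) = (13 + D)*(2*D) = 2*D*(13 + D))
1/(√((t(-2) + 115)² + 491434/(√(206090 + 222912))) + 526312) = 1/(√((2*(-2)*(13 - 2) + 115)² + 491434/(√(206090 + 222912))) + 526312) = 1/(√((2*(-2)*11 + 115)² + 491434/(√429002)) + 526312) = 1/(√((-44 + 115)² + 491434*(√429002/429002)) + 526312) = 1/(√(71² + 245717*√429002/214501) + 526312) = 1/(√(5041 + 245717*√429002/214501) + 526312) = 1/(526312 + √(5041 + 245717*√429002/214501))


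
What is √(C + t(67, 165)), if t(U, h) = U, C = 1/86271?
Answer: √498660010818/86271 ≈ 8.1853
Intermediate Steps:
C = 1/86271 ≈ 1.1591e-5
√(C + t(67, 165)) = √(1/86271 + 67) = √(5780158/86271) = √498660010818/86271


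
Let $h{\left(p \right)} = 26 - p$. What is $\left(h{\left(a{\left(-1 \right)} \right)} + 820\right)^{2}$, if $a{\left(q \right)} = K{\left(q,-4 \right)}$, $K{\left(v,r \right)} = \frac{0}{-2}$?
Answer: $715716$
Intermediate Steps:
$K{\left(v,r \right)} = 0$ ($K{\left(v,r \right)} = 0 \left(- \frac{1}{2}\right) = 0$)
$a{\left(q \right)} = 0$
$\left(h{\left(a{\left(-1 \right)} \right)} + 820\right)^{2} = \left(\left(26 - 0\right) + 820\right)^{2} = \left(\left(26 + 0\right) + 820\right)^{2} = \left(26 + 820\right)^{2} = 846^{2} = 715716$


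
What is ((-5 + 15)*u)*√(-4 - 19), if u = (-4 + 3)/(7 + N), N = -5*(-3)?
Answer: -5*I*√23/11 ≈ -2.1799*I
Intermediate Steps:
N = 15
u = -1/22 (u = (-4 + 3)/(7 + 15) = -1/22 ≈ -0.045455)
((-5 + 15)*u)*√(-4 - 19) = ((-5 + 15)*(-1/22))*√(-4 - 19) = (10*(-1/22))*√(-23) = -5*I*√23/11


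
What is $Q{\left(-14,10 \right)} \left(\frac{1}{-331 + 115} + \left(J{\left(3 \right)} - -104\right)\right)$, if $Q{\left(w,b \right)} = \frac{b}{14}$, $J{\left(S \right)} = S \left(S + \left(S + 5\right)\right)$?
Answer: $\frac{147955}{1512} \approx 97.854$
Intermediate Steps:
$J{\left(S \right)} = S \left(5 + 2 S\right)$ ($J{\left(S \right)} = S \left(S + \left(5 + S\right)\right) = S \left(5 + 2 S\right)$)
$Q{\left(w,b \right)} = \frac{b}{14}$ ($Q{\left(w,b \right)} = b \frac{1}{14} = \frac{b}{14}$)
$Q{\left(-14,10 \right)} \left(\frac{1}{-331 + 115} + \left(J{\left(3 \right)} - -104\right)\right) = \frac{1}{14} \cdot 10 \left(\frac{1}{-331 + 115} + \left(3 \left(5 + 2 \cdot 3\right) - -104\right)\right) = \frac{5 \left(\frac{1}{-216} + \left(3 \left(5 + 6\right) + 104\right)\right)}{7} = \frac{5 \left(- \frac{1}{216} + \left(3 \cdot 11 + 104\right)\right)}{7} = \frac{5 \left(- \frac{1}{216} + \left(33 + 104\right)\right)}{7} = \frac{5 \left(- \frac{1}{216} + 137\right)}{7} = \frac{5}{7} \cdot \frac{29591}{216} = \frac{147955}{1512}$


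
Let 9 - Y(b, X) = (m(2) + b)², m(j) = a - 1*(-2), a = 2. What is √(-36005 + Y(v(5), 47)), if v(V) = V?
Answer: I*√36077 ≈ 189.94*I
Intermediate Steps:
m(j) = 4 (m(j) = 2 - 1*(-2) = 2 + 2 = 4)
Y(b, X) = 9 - (4 + b)²
√(-36005 + Y(v(5), 47)) = √(-36005 + (9 - (4 + 5)²)) = √(-36005 + (9 - 1*9²)) = √(-36005 + (9 - 1*81)) = √(-36005 + (9 - 81)) = √(-36005 - 72) = √(-36077) = I*√36077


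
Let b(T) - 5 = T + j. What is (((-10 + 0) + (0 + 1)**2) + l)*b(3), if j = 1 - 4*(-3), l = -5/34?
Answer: -6531/34 ≈ -192.09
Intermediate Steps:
l = -5/34 (l = -5*1/34 = -5/34 ≈ -0.14706)
j = 13 (j = 1 + 12 = 13)
b(T) = 18 + T (b(T) = 5 + (T + 13) = 5 + (13 + T) = 18 + T)
(((-10 + 0) + (0 + 1)**2) + l)*b(3) = (((-10 + 0) + (0 + 1)**2) - 5/34)*(18 + 3) = ((-10 + 1**2) - 5/34)*21 = ((-10 + 1) - 5/34)*21 = (-9 - 5/34)*21 = -311/34*21 = -6531/34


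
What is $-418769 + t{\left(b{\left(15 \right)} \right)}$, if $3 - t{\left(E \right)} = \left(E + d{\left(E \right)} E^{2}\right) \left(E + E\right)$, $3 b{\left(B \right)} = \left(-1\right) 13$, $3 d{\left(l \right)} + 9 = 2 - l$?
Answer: $- \frac{101804416}{243} \approx -4.1895 \cdot 10^{5}$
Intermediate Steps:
$d{\left(l \right)} = - \frac{7}{3} - \frac{l}{3}$ ($d{\left(l \right)} = -3 + \frac{2 - l}{3} = -3 - \left(- \frac{2}{3} + \frac{l}{3}\right) = - \frac{7}{3} - \frac{l}{3}$)
$b{\left(B \right)} = - \frac{13}{3}$ ($b{\left(B \right)} = \frac{\left(-1\right) 13}{3} = \frac{1}{3} \left(-13\right) = - \frac{13}{3}$)
$t{\left(E \right)} = 3 - 2 E \left(E + E^{2} \left(- \frac{7}{3} - \frac{E}{3}\right)\right)$ ($t{\left(E \right)} = 3 - \left(E + \left(- \frac{7}{3} - \frac{E}{3}\right) E^{2}\right) \left(E + E\right) = 3 - \left(E + E^{2} \left(- \frac{7}{3} - \frac{E}{3}\right)\right) 2 E = 3 - 2 E \left(E + E^{2} \left(- \frac{7}{3} - \frac{E}{3}\right)\right)$)
$-418769 + t{\left(b{\left(15 \right)} \right)} = -418769 + \left(3 - 2 \left(- \frac{13}{3}\right)^{2} + \frac{2 \left(- \frac{13}{3}\right)^{3} \left(7 - \frac{13}{3}\right)}{3}\right) = -418769 + \left(3 - \frac{338}{9} + \frac{2}{3} \left(- \frac{2197}{27}\right) \frac{8}{3}\right) = -418769 - \frac{43549}{243} = - \frac{101804416}{243}$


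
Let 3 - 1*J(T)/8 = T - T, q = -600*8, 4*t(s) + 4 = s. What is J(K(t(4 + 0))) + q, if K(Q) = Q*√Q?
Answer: -4776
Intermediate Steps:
t(s) = -1 + s/4
q = -4800
K(Q) = Q^(3/2)
J(T) = 24 (J(T) = 24 - 8*(T - T) = 24 - 8*0 = 24 + 0 = 24)
J(K(t(4 + 0))) + q = 24 - 4800 = -4776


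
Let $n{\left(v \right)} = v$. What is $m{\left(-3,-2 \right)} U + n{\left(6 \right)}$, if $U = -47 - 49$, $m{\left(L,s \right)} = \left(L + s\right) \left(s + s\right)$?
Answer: $-1914$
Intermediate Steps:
$m{\left(L,s \right)} = 2 s \left(L + s\right)$ ($m{\left(L,s \right)} = \left(L + s\right) 2 s = 2 s \left(L + s\right)$)
$U = -96$ ($U = -47 - 49 = -96$)
$m{\left(-3,-2 \right)} U + n{\left(6 \right)} = 2 \left(-2\right) \left(-3 - 2\right) \left(-96\right) + 6 = 2 \left(-2\right) \left(-5\right) \left(-96\right) + 6 = 20 \left(-96\right) + 6 = -1920 + 6 = -1914$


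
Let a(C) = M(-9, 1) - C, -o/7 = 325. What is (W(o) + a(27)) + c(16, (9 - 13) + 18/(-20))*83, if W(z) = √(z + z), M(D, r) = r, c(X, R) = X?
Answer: 1302 + 5*I*√182 ≈ 1302.0 + 67.454*I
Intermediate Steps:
o = -2275 (o = -7*325 = -2275)
a(C) = 1 - C
W(z) = √2*√z (W(z) = √(2*z) = √2*√z)
(W(o) + a(27)) + c(16, (9 - 13) + 18/(-20))*83 = (√2*√(-2275) + (1 - 1*27)) + 16*83 = (√2*(5*I*√91) + (1 - 27)) + 1328 = (5*I*√182 - 26) + 1328 = (-26 + 5*I*√182) + 1328 = 1302 + 5*I*√182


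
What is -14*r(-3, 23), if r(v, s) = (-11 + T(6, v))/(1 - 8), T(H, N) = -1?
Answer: -24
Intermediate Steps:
r(v, s) = 12/7 (r(v, s) = (-11 - 1)/(1 - 8) = -12/(-7) = -12*(-⅐) = 12/7)
-14*r(-3, 23) = -14*12/7 = -24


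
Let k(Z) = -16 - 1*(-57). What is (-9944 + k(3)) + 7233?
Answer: -2670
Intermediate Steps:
k(Z) = 41 (k(Z) = -16 + 57 = 41)
(-9944 + k(3)) + 7233 = (-9944 + 41) + 7233 = -9903 + 7233 = -2670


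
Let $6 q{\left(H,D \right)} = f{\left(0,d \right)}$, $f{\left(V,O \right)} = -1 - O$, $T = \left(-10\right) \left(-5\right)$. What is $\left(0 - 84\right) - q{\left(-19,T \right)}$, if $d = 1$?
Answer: $- \frac{251}{3} \approx -83.667$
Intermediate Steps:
$T = 50$
$q{\left(H,D \right)} = - \frac{1}{3}$ ($q{\left(H,D \right)} = \frac{-1 - 1}{6} = \frac{1}{6} \left(-2\right) = - \frac{1}{3}$)
$\left(0 - 84\right) - q{\left(-19,T \right)} = \left(0 - 84\right) - - \frac{1}{3} = \left(0 - 84\right) + \frac{1}{3} = -84 + \frac{1}{3} = - \frac{251}{3}$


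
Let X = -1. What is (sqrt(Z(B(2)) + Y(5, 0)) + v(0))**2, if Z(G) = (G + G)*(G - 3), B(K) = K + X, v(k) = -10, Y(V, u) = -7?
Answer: (10 - I*sqrt(11))**2 ≈ 89.0 - 66.333*I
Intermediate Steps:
B(K) = -1 + K (B(K) = K - 1 = -1 + K)
Z(G) = 2*G*(-3 + G) (Z(G) = (2*G)*(-3 + G) = 2*G*(-3 + G))
(sqrt(Z(B(2)) + Y(5, 0)) + v(0))**2 = (sqrt(2*(-1 + 2)*(-3 + (-1 + 2)) - 7) - 10)**2 = (sqrt(2*1*(-3 + 1) - 7) - 10)**2 = (sqrt(2*1*(-2) - 7) - 10)**2 = (sqrt(-4 - 7) - 10)**2 = (sqrt(-11) - 10)**2 = (I*sqrt(11) - 10)**2 = (-10 + I*sqrt(11))**2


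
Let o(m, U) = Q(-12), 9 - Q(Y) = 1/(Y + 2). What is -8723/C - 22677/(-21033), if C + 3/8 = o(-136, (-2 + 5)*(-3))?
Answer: -2443640029/2446839 ≈ -998.69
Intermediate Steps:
Q(Y) = 9 - 1/(2 + Y) (Q(Y) = 9 - 1/(Y + 2) = 9 - 1/(2 + Y))
o(m, U) = 91/10 (o(m, U) = (17 + 9*(-12))/(2 - 12) = (17 - 108)/(-10) = -⅒*(-91) = 91/10)
C = 349/40 (C = -3/8 + 91/10 = 349/40 ≈ 8.7250)
-8723/C - 22677/(-21033) = -8723/349/40 - 22677/(-21033) = -8723*40/349 - 22677*(-1/21033) = -348920/349 + 7559/7011 = -2443640029/2446839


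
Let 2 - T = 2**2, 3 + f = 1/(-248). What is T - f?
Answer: 249/248 ≈ 1.0040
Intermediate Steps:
f = -745/248 (f = -3 + 1/(-248) = -3 - 1/248 = -745/248 ≈ -3.0040)
T = -2 (T = 2 - 1*2**2 = 2 - 1*4 = 2 - 4 = -2)
T - f = -2 - 1*(-745/248) = -2 + 745/248 = 249/248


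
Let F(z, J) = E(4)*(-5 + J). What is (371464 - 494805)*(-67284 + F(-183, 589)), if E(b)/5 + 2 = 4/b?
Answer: 8659031564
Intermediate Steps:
E(b) = -10 + 20/b (E(b) = -10 + 5*(4/b) = -10 + 20/b)
F(z, J) = 25 - 5*J (F(z, J) = (-10 + 20/4)*(-5 + J) = (-10 + 20*(¼))*(-5 + J) = (-10 + 5)*(-5 + J) = -5*(-5 + J) = 25 - 5*J)
(371464 - 494805)*(-67284 + F(-183, 589)) = (371464 - 494805)*(-67284 + (25 - 5*589)) = -123341*(-67284 + (25 - 2945)) = -123341*(-67284 - 2920) = -123341*(-70204) = 8659031564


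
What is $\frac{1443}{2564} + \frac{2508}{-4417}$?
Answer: $- \frac{56781}{11325188} \approx -0.0050137$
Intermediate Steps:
$\frac{1443}{2564} + \frac{2508}{-4417} = 1443 \cdot \frac{1}{2564} + 2508 \left(- \frac{1}{4417}\right) = \frac{1443}{2564} - \frac{2508}{4417} = - \frac{56781}{11325188}$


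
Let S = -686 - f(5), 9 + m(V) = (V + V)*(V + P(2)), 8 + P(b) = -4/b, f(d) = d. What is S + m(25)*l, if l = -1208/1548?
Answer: -163733/129 ≈ -1269.2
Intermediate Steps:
P(b) = -8 - 4/b
m(V) = -9 + 2*V*(-10 + V) (m(V) = -9 + (V + V)*(V + (-8 - 4/2)) = -9 + (2*V)*(V + (-8 - 4*½)) = -9 + (2*V)*(V + (-8 - 2)) = -9 + (2*V)*(V - 10) = -9 + (2*V)*(-10 + V) = -9 + 2*V*(-10 + V))
l = -302/387 (l = -1208*1/1548 = -302/387 ≈ -0.78036)
S = -691 (S = -686 - 1*5 = -686 - 5 = -691)
S + m(25)*l = -691 + (-9 - 20*25 + 2*25²)*(-302/387) = -691 + (-9 - 500 + 2*625)*(-302/387) = -691 + (-9 - 500 + 1250)*(-302/387) = -691 + 741*(-302/387) = -691 - 74594/129 = -163733/129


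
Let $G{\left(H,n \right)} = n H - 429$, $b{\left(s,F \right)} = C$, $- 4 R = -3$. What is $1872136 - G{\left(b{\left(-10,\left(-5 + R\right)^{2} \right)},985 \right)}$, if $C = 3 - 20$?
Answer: $1889310$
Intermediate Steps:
$R = \frac{3}{4}$ ($R = \left(- \frac{1}{4}\right) \left(-3\right) = \frac{3}{4} \approx 0.75$)
$C = -17$ ($C = 3 - 20 = -17$)
$b{\left(s,F \right)} = -17$
$G{\left(H,n \right)} = -429 + H n$ ($G{\left(H,n \right)} = H n - 429 = -429 + H n$)
$1872136 - G{\left(b{\left(-10,\left(-5 + R\right)^{2} \right)},985 \right)} = 1872136 - \left(-429 - 16745\right) = 1872136 - -17174 = 1872136 + 17174 = 1889310$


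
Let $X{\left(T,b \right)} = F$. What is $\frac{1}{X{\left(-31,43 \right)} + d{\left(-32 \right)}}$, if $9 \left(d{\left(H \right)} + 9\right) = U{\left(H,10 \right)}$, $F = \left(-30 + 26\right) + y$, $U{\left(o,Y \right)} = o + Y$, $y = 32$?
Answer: $\frac{9}{149} \approx 0.060403$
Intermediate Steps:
$U{\left(o,Y \right)} = Y + o$
$F = 28$ ($F = \left(-30 + 26\right) + 32 = -4 + 32 = 28$)
$X{\left(T,b \right)} = 28$
$d{\left(H \right)} = - \frac{71}{9} + \frac{H}{9}$ ($d{\left(H \right)} = -9 + \frac{10 + H}{9} = -9 + \left(\frac{10}{9} + \frac{H}{9}\right) = - \frac{71}{9} + \frac{H}{9}$)
$\frac{1}{X{\left(-31,43 \right)} + d{\left(-32 \right)}} = \frac{1}{28 + \left(- \frac{71}{9} + \frac{1}{9} \left(-32\right)\right)} = \frac{1}{28 - \frac{103}{9}} = \frac{1}{\frac{149}{9}} = \frac{9}{149}$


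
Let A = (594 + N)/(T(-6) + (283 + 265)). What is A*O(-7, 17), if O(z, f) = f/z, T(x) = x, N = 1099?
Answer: -28781/3794 ≈ -7.5859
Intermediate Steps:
A = 1693/542 (A = (594 + 1099)/(-6 + (283 + 265)) = 1693/(-6 + 548) = 1693/542 ≈ 3.1236)
A*O(-7, 17) = 1693*(17/(-7))/542 = 1693*(17*(-⅐))/542 = (1693/542)*(-17/7) = -28781/3794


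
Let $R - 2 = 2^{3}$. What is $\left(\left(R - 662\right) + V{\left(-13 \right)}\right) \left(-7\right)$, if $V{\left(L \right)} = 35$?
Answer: $4319$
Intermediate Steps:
$R = 10$ ($R = 2 + 2^{3} = 2 + 8 = 10$)
$\left(\left(R - 662\right) + V{\left(-13 \right)}\right) \left(-7\right) = \left(\left(10 - 662\right) + 35\right) \left(-7\right) = \left(-652 + 35\right) \left(-7\right) = \left(-617\right) \left(-7\right) = 4319$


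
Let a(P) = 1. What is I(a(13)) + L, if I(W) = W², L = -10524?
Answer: -10523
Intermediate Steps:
I(a(13)) + L = 1² - 10524 = 1 - 10524 = -10523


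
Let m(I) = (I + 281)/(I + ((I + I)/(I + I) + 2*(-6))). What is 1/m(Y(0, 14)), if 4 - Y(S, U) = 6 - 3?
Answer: -5/141 ≈ -0.035461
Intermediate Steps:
Y(S, U) = 1 (Y(S, U) = 4 - (6 - 3) = 4 - 1*3 = 4 - 3 = 1)
m(I) = (281 + I)/(-11 + I) (m(I) = (281 + I)/(I + ((2*I)/((2*I)) - 12)) = (281 + I)/(I + ((2*I)*(1/(2*I)) - 12)) = (281 + I)/(I + (1 - 12)) = (281 + I)/(I - 11) = (281 + I)/(-11 + I))
1/m(Y(0, 14)) = 1/((281 + 1)/(-11 + 1)) = 1/(282/(-10)) = 1/(-⅒*282) = 1/(-141/5) = -5/141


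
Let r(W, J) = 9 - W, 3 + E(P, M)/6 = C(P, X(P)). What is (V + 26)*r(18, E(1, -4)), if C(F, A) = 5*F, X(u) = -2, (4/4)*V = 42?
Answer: -612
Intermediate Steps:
V = 42
E(P, M) = -18 + 30*P (E(P, M) = -18 + 6*(5*P) = -18 + 30*P)
(V + 26)*r(18, E(1, -4)) = (42 + 26)*(9 - 1*18) = 68*(9 - 18) = 68*(-9) = -612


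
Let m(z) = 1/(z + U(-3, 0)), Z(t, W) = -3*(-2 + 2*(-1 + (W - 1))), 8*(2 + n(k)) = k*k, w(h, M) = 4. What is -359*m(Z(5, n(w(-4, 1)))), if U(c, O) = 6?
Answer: -359/24 ≈ -14.958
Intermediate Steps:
n(k) = -2 + k²/8 (n(k) = -2 + (k*k)/8 = -2 + k²/8)
Z(t, W) = 18 - 6*W (Z(t, W) = -3*(-2 + 2*(-1 + (-1 + W))) = -3*(-2 + 2*(-2 + W)) = -3*(-2 + (-4 + 2*W)) = -3*(-6 + 2*W) = 18 - 6*W)
m(z) = 1/(6 + z) (m(z) = 1/(z + 6) = 1/(6 + z))
-359*m(Z(5, n(w(-4, 1)))) = -359/(6 + (18 - 6*(-2 + (⅛)*4²))) = -359/(6 + (18 - 6*(-2 + (⅛)*16))) = -359/(6 + (18 - 6*(-2 + 2))) = -359/(6 + (18 - 6*0)) = -359/(6 + (18 + 0)) = -359/(6 + 18) = -359/24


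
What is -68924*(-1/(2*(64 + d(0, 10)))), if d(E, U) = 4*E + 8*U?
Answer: 17231/72 ≈ 239.32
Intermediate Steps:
-68924*(-1/(2*(64 + d(0, 10)))) = -68924*(-1/(2*(64 + (4*0 + 8*10)))) = -68924*(-1/(2*(64 + (0 + 80)))) = -68924*(-1/(2*(64 + 80))) = -68924/((-2*144)) = -68924/(-288) = -68924*(-1/288) = 17231/72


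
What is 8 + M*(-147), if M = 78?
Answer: -11458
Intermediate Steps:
8 + M*(-147) = 8 + 78*(-147) = 8 - 11466 = -11458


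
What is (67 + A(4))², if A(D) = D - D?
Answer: 4489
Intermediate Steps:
A(D) = 0
(67 + A(4))² = (67 + 0)² = 67² = 4489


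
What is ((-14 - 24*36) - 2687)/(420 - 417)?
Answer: -3565/3 ≈ -1188.3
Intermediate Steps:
((-14 - 24*36) - 2687)/(420 - 417) = ((-14 - 864) - 2687)/3 = (-878 - 2687)*(⅓) = -3565*⅓ = -3565/3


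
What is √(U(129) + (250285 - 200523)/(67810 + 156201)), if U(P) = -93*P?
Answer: I*√602009447432255/224011 ≈ 109.53*I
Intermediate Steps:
√(U(129) + (250285 - 200523)/(67810 + 156201)) = √(-93*129 + (250285 - 200523)/(67810 + 156201)) = √(-11997 + 49762/224011) = √(-2687410205/224011) = I*√602009447432255/224011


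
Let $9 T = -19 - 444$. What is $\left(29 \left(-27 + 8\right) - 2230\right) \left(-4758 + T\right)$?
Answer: $13375065$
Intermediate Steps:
$T = - \frac{463}{9}$ ($T = \frac{-19 - 444}{9} = \frac{1}{9} \left(-463\right) = - \frac{463}{9} \approx -51.444$)
$\left(29 \left(-27 + 8\right) - 2230\right) \left(-4758 + T\right) = \left(29 \left(-27 + 8\right) - 2230\right) \left(-4758 - \frac{463}{9}\right) = \left(29 \left(-19\right) - 2230\right) \left(- \frac{43285}{9}\right) = \left(-551 - 2230\right) \left(- \frac{43285}{9}\right) = \left(-2781\right) \left(- \frac{43285}{9}\right) = 13375065$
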